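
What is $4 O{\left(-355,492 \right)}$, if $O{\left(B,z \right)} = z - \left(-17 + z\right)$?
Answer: $68$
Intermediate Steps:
$O{\left(B,z \right)} = 17$ ($O{\left(B,z \right)} = z - \left(-17 + z\right) = 17$)
$4 O{\left(-355,492 \right)} = 4 \cdot 17 = 68$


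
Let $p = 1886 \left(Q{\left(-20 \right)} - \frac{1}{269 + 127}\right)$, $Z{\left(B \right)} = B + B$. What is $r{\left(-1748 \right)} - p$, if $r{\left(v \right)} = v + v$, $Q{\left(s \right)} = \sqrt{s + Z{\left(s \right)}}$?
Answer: $- \frac{691265}{198} - 3772 i \sqrt{15} \approx -3491.2 - 14609.0 i$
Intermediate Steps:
$Z{\left(B \right)} = 2 B$
$Q{\left(s \right)} = \sqrt{3} \sqrt{s}$ ($Q{\left(s \right)} = \sqrt{s + 2 s} = \sqrt{3 s} = \sqrt{3} \sqrt{s}$)
$r{\left(v \right)} = 2 v$
$p = - \frac{943}{198} + 3772 i \sqrt{15}$ ($p = 1886 \left(\sqrt{3} \sqrt{-20} - \frac{1}{269 + 127}\right) = 1886 \left(\sqrt{3} \cdot 2 i \sqrt{5} - \frac{1}{396}\right) = 1886 \left(2 i \sqrt{15} - \frac{1}{396}\right) = 1886 \left(- \frac{1}{396} + 2 i \sqrt{15}\right) = - \frac{943}{198} + 3772 i \sqrt{15} \approx -4.7626 + 14609.0 i$)
$r{\left(-1748 \right)} - p = 2 \left(-1748\right) - \left(- \frac{943}{198} + 3772 i \sqrt{15}\right) = -3496 + \left(\frac{943}{198} - 3772 i \sqrt{15}\right) = - \frac{691265}{198} - 3772 i \sqrt{15}$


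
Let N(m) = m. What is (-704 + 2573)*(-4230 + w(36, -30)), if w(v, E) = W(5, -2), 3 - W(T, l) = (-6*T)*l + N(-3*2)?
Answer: -8001189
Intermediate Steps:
W(T, l) = 9 + 6*T*l (W(T, l) = 3 - ((-6*T)*l - 3*2) = 3 - (-6*T*l - 6) = 3 - (-6 - 6*T*l) = 3 + (6 + 6*T*l) = 9 + 6*T*l)
w(v, E) = -51 (w(v, E) = 9 + 6*5*(-2) = 9 - 60 = -51)
(-704 + 2573)*(-4230 + w(36, -30)) = (-704 + 2573)*(-4230 - 51) = 1869*(-4281) = -8001189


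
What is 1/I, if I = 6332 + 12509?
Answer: 1/18841 ≈ 5.3076e-5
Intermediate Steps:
I = 18841
1/I = 1/18841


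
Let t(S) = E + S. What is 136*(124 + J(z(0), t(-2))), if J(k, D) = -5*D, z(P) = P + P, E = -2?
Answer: 19584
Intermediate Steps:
z(P) = 2*P
t(S) = -2 + S
136*(124 + J(z(0), t(-2))) = 136*(124 - 5*(-2 - 2)) = 136*(124 - 5*(-4)) = 136*(124 + 20) = 136*144 = 19584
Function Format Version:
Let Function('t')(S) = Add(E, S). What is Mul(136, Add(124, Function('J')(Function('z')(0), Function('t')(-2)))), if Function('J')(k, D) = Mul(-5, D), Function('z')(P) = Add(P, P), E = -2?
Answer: 19584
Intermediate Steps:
Function('z')(P) = Mul(2, P)
Function('t')(S) = Add(-2, S)
Mul(136, Add(124, Function('J')(Function('z')(0), Function('t')(-2)))) = Mul(136, Add(124, Mul(-5, Add(-2, -2)))) = Mul(136, Add(124, Mul(-5, -4))) = Mul(136, Add(124, 20)) = Mul(136, 144) = 19584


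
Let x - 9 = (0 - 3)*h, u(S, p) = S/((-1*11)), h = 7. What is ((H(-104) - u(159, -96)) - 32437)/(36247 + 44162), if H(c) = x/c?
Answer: -9272815/22996974 ≈ -0.40322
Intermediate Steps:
u(S, p) = -S/11 (u(S, p) = S/(-11) = S*(-1/11) = -S/11)
x = -12 (x = 9 + (0 - 3)*7 = 9 - 3*7 = 9 - 21 = -12)
H(c) = -12/c
((H(-104) - u(159, -96)) - 32437)/(36247 + 44162) = ((-12/(-104) - (-1)*159/11) - 32437)/(36247 + 44162) = ((-12*(-1/104) - 1*(-159/11)) - 32437)/80409 = ((3/26 + 159/11) - 32437)*(1/80409) = (4167/286 - 32437)*(1/80409) = -9272815/286*1/80409 = -9272815/22996974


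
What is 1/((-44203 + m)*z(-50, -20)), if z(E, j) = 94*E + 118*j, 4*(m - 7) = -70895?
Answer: 1/437153435 ≈ 2.2875e-9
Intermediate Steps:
m = -70867/4 (m = 7 + (1/4)*(-70895) = 7 - 70895/4 = -70867/4 ≈ -17717.)
1/((-44203 + m)*z(-50, -20)) = 1/((-44203 - 70867/4)*(94*(-50) + 118*(-20))) = 1/((-247679/4)*(-4700 - 2360)) = -4/247679/(-7060) = -4/247679*(-1/7060) = 1/437153435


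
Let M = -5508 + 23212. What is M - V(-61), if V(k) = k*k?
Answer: 13983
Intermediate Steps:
V(k) = k²
M = 17704
M - V(-61) = 17704 - 1*(-61)² = 17704 - 1*3721 = 17704 - 3721 = 13983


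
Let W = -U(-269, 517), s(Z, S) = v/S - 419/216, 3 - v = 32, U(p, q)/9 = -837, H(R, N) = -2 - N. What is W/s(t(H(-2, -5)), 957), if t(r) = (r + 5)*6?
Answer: -577368/151 ≈ -3823.6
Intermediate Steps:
t(r) = 30 + 6*r (t(r) = (5 + r)*6 = 30 + 6*r)
U(p, q) = -7533 (U(p, q) = 9*(-837) = -7533)
v = -29 (v = 3 - 1*32 = 3 - 32 = -29)
s(Z, S) = -419/216 - 29/S (s(Z, S) = -29/S - 419/216 = -419/216 - 29/S)
W = 7533 (W = -1*(-7533) = 7533)
W/s(t(H(-2, -5)), 957) = 7533/(-419/216 - 29/957) = 7533/(-419/216 - 29*1/957) = 7533/(-419/216 - 1/33) = 7533/(-4681/2376) = 7533*(-2376/4681) = -577368/151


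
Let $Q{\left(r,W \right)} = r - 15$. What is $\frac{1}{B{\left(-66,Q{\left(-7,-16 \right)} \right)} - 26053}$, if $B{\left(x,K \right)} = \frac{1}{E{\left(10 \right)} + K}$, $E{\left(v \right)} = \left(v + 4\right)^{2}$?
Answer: $- \frac{174}{4533221} \approx -3.8383 \cdot 10^{-5}$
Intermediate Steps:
$Q{\left(r,W \right)} = -15 + r$
$E{\left(v \right)} = \left(4 + v\right)^{2}$
$B{\left(x,K \right)} = \frac{1}{196 + K}$ ($B{\left(x,K \right)} = \frac{1}{\left(4 + 10\right)^{2} + K} = \frac{1}{14^{2} + K} = \frac{1}{196 + K}$)
$\frac{1}{B{\left(-66,Q{\left(-7,-16 \right)} \right)} - 26053} = \frac{1}{\frac{1}{196 - 22} - 26053} = \frac{1}{\frac{1}{174} - 26053} = \frac{1}{- \frac{4533221}{174}} = - \frac{174}{4533221}$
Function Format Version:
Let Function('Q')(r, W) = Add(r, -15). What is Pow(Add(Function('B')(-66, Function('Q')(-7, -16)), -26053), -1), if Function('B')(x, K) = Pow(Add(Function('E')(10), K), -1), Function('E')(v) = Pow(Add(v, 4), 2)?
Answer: Rational(-174, 4533221) ≈ -3.8383e-5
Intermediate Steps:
Function('Q')(r, W) = Add(-15, r)
Function('E')(v) = Pow(Add(4, v), 2)
Function('B')(x, K) = Pow(Add(196, K), -1) (Function('B')(x, K) = Pow(Add(Pow(Add(4, 10), 2), K), -1) = Pow(Add(Pow(14, 2), K), -1) = Pow(Add(196, K), -1))
Pow(Add(Function('B')(-66, Function('Q')(-7, -16)), -26053), -1) = Pow(Add(Pow(Add(196, Add(-15, -7)), -1), -26053), -1) = Pow(Add(Pow(Add(196, -22), -1), -26053), -1) = Pow(Add(Pow(174, -1), -26053), -1) = Pow(Add(Rational(1, 174), -26053), -1) = Pow(Rational(-4533221, 174), -1) = Rational(-174, 4533221)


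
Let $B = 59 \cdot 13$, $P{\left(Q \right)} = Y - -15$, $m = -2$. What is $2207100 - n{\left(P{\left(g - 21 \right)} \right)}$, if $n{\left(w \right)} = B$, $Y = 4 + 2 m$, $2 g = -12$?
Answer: $2206333$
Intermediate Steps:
$g = -6$ ($g = \frac{1}{2} \left(-12\right) = -6$)
$Y = 0$ ($Y = 4 + 2 \left(-2\right) = 4 - 4 = 0$)
$P{\left(Q \right)} = 15$ ($P{\left(Q \right)} = 0 - -15 = 0 + 15 = 15$)
$B = 767$
$n{\left(w \right)} = 767$
$2207100 - n{\left(P{\left(g - 21 \right)} \right)} = 2207100 - 767 = 2206333$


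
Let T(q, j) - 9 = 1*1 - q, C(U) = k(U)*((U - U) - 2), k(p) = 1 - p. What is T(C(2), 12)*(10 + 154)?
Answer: 1312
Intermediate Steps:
C(U) = -2 + 2*U (C(U) = (1 - U)*((U - U) - 2) = (1 - U)*(0 - 2) = (1 - U)*(-2) = -2 + 2*U)
T(q, j) = 10 - q (T(q, j) = 9 + (1*1 - q) = 9 + (1 - q) = 10 - q)
T(C(2), 12)*(10 + 154) = (10 - (-2 + 2*2))*(10 + 154) = (10 - (-2 + 4))*164 = (10 - 1*2)*164 = (10 - 2)*164 = 8*164 = 1312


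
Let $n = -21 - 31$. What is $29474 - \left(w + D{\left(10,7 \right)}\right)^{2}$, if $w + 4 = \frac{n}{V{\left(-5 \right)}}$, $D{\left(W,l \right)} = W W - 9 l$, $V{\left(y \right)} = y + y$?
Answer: $\frac{700369}{25} \approx 28015.0$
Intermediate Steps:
$V{\left(y \right)} = 2 y$
$n = -52$ ($n = -21 - 31 = -52$)
$D{\left(W,l \right)} = W^{2} - 9 l$
$w = \frac{6}{5}$ ($w = -4 - \frac{52}{2 \left(-5\right)} = -4 - \frac{52}{-10} = -4 - - \frac{26}{5} = -4 + \frac{26}{5} = \frac{6}{5} \approx 1.2$)
$29474 - \left(w + D{\left(10,7 \right)}\right)^{2} = 29474 - \left(\frac{6}{5} + \left(10^{2} - 63\right)\right)^{2} = 29474 - \left(\frac{6}{5} + \left(100 - 63\right)\right)^{2} = 29474 - \left(\frac{6}{5} + 37\right)^{2} = 29474 - \left(\frac{191}{5}\right)^{2} = 29474 - \frac{36481}{25} = \frac{700369}{25}$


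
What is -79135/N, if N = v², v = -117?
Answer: -79135/13689 ≈ -5.7809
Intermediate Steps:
N = 13689 (N = (-117)² = 13689)
-79135/N = -79135/13689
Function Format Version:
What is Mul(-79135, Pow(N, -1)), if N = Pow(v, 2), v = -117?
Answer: Rational(-79135, 13689) ≈ -5.7809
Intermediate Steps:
N = 13689 (N = Pow(-117, 2) = 13689)
Mul(-79135, Pow(N, -1)) = Mul(-79135, Pow(13689, -1)) = Mul(-79135, Rational(1, 13689)) = Rational(-79135, 13689)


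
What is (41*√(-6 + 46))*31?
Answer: 2542*√10 ≈ 8038.5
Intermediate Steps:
(41*√(-6 + 46))*31 = (41*√40)*31 = (41*(2*√10))*31 = (82*√10)*31 = 2542*√10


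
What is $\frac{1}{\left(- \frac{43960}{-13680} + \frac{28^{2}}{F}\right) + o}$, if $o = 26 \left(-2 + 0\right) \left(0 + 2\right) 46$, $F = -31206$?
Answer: $- \frac{254106}{1214832931} \approx -0.00020917$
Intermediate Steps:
$o = -4784$ ($o = 26 \left(\left(-2\right) 2\right) 46 = 26 \left(-4\right) 46 = \left(-104\right) 46 = -4784$)
$\frac{1}{\left(- \frac{43960}{-13680} + \frac{28^{2}}{F}\right) + o} = \frac{1}{\left(- \frac{43960}{-13680} + \frac{28^{2}}{-31206}\right) - 4784} = \frac{1}{\left(\left(-43960\right) \left(- \frac{1}{13680}\right) + 784 \left(- \frac{1}{31206}\right)\right) - 4784} = \frac{1}{\left(\frac{1099}{342} - \frac{56}{2229}\right) - 4784} = \frac{1}{\frac{810173}{254106} - 4784} = \frac{1}{- \frac{1214832931}{254106}} = - \frac{254106}{1214832931}$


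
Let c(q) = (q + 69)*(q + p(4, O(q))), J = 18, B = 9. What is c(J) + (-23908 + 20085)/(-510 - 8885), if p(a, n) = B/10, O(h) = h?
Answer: 30904043/18790 ≈ 1644.7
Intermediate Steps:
p(a, n) = 9/10
c(q) = (69 + q)*(9/10 + q) (c(q) = (q + 69)*(q + 9/10) = (69 + q)*(9/10 + q))
c(J) + (-23908 + 20085)/(-510 - 8885) = (621/10 + 18**2 + (699/10)*18) + (-23908 + 20085)/(-510 - 8885) = (621/10 + 324 + 6291/5) - 3823/(-9395) = 16443/10 - 3823*(-1/9395) = 16443/10 + 3823/9395 = 30904043/18790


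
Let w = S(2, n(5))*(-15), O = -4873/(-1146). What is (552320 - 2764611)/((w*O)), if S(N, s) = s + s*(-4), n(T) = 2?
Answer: -422547581/73095 ≈ -5780.8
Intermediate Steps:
S(N, s) = -3*s (S(N, s) = s - 4*s = -3*s)
O = 4873/1146 (O = -4873*(-1/1146) = 4873/1146 ≈ 4.2522)
w = 90 (w = -3*2*(-15) = -6*(-15) = 90)
(552320 - 2764611)/((w*O)) = (552320 - 2764611)/((90*(4873/1146))) = -2212291/73095/191 = -2212291*191/73095 = -422547581/73095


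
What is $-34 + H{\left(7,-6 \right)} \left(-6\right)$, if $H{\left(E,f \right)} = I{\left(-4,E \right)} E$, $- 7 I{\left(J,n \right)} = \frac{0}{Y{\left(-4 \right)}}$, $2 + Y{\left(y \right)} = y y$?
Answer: $-34$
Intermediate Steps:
$Y{\left(y \right)} = -2 + y^{2}$ ($Y{\left(y \right)} = -2 + y y = -2 + y^{2}$)
$I{\left(J,n \right)} = 0$ ($I{\left(J,n \right)} = - \frac{0 \frac{1}{-2 + \left(-4\right)^{2}}}{7} = - \frac{0 \frac{1}{-2 + 16}}{7} = - \frac{0 \cdot \frac{1}{14}}{7} = \left(- \frac{1}{7}\right) 0 = 0$)
$H{\left(E,f \right)} = 0$ ($H{\left(E,f \right)} = 0 E = 0$)
$-34 + H{\left(7,-6 \right)} \left(-6\right) = -34 + 0 \left(-6\right) = -34 + 0 = -34$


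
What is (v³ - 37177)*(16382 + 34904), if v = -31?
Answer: -3434520848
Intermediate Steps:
(v³ - 37177)*(16382 + 34904) = ((-31)³ - 37177)*(16382 + 34904) = (-29791 - 37177)*51286 = -66968*51286 = -3434520848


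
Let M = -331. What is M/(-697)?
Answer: 331/697 ≈ 0.47489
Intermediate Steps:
M/(-697) = -331/(-697) = -331*(-1/697) = 331/697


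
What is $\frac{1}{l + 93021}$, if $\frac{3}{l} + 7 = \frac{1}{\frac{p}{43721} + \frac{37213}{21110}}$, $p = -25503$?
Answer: $\frac{6697398391}{622995429865482} \approx 1.075 \cdot 10^{-5}$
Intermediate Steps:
$l = - \frac{3265863729}{6697398391}$ ($l = \frac{3}{-7 + \frac{1}{- \frac{25503}{43721} + \frac{37213}{21110}}} = \frac{3}{-7 + \frac{1}{\frac{1088621243}{922950310}}} = \frac{3}{-7 + \frac{922950310}{1088621243}} = \frac{3}{- \frac{6697398391}{1088621243}} = 3 \left(- \frac{1088621243}{6697398391}\right) = - \frac{3265863729}{6697398391} \approx -0.48763$)
$\frac{1}{l + 93021} = \frac{1}{- \frac{3265863729}{6697398391} + 93021} = \frac{1}{\frac{622995429865482}{6697398391}} = \frac{6697398391}{622995429865482}$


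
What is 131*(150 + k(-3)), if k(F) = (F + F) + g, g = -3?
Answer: 18471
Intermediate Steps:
k(F) = -3 + 2*F (k(F) = (F + F) - 3 = 2*F - 3 = -3 + 2*F)
131*(150 + k(-3)) = 131*(150 + (-3 + 2*(-3))) = 131*(150 + (-3 - 6)) = 131*(150 - 9) = 131*141 = 18471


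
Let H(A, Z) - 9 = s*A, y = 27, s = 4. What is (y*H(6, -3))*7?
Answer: 6237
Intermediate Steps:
H(A, Z) = 9 + 4*A
(y*H(6, -3))*7 = (27*(9 + 4*6))*7 = (27*(9 + 24))*7 = (27*33)*7 = 891*7 = 6237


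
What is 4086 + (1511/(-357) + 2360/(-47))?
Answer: 67645457/16779 ≈ 4031.6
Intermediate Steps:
4086 + (1511/(-357) + 2360/(-47)) = 4086 + (1511*(-1/357) + 2360*(-1/47)) = 4086 + (-1511/357 - 2360/47) = 4086 - 913537/16779 = 67645457/16779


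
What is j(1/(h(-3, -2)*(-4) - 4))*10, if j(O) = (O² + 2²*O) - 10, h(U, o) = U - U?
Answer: -875/8 ≈ -109.38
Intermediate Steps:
h(U, o) = 0
j(O) = -10 + O² + 4*O (j(O) = (O² + 4*O) - 10 = -10 + O² + 4*O)
j(1/(h(-3, -2)*(-4) - 4))*10 = (-10 + (1/(0*(-4) - 4))² + 4/(0*(-4) - 4))*10 = (-10 + (1/(0 - 4))² + 4/(0 - 4))*10 = (-10 + (1/(-4))² + 4/(-4))*10 = (-10 + (-¼)² + 4*(-¼))*10 = (-10 + 1/16 - 1)*10 = -175/16*10 = -875/8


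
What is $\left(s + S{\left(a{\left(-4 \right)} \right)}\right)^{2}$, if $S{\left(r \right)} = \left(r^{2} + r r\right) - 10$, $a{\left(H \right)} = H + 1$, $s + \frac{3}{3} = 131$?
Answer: $19044$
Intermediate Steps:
$s = 130$ ($s = -1 + 131 = 130$)
$a{\left(H \right)} = 1 + H$
$S{\left(r \right)} = -10 + 2 r^{2}$ ($S{\left(r \right)} = \left(r^{2} + r^{2}\right) - 10 = 2 r^{2} - 10 = -10 + 2 r^{2}$)
$\left(s + S{\left(a{\left(-4 \right)} \right)}\right)^{2} = \left(130 - \left(10 - 2 \left(1 - 4\right)^{2}\right)\right)^{2} = \left(130 - \left(10 - 2 \left(-3\right)^{2}\right)\right)^{2} = \left(130 + \left(-10 + 2 \cdot 9\right)\right)^{2} = \left(130 + \left(-10 + 18\right)\right)^{2} = \left(130 + 8\right)^{2} = 138^{2} = 19044$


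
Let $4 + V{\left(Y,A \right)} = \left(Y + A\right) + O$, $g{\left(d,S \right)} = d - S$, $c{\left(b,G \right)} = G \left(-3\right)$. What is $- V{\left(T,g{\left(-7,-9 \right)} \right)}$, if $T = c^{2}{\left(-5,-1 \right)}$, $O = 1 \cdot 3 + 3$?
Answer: $-13$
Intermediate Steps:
$c{\left(b,G \right)} = - 3 G$
$O = 6$ ($O = 3 + 3 = 6$)
$T = 9$ ($T = \left(\left(-3\right) \left(-1\right)\right)^{2} = 3^{2} = 9$)
$V{\left(Y,A \right)} = 2 + A + Y$ ($V{\left(Y,A \right)} = -4 + \left(\left(Y + A\right) + 6\right) = -4 + \left(\left(A + Y\right) + 6\right) = -4 + \left(6 + A + Y\right) = 2 + A + Y$)
$- V{\left(T,g{\left(-7,-9 \right)} \right)} = - (2 - -2 + 9) = - (2 + \left(-7 + 9\right) + 9) = - (2 + 2 + 9) = \left(-1\right) 13 = -13$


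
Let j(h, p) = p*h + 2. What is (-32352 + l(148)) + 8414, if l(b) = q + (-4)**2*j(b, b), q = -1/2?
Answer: 653115/2 ≈ 3.2656e+5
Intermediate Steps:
j(h, p) = 2 + h*p (j(h, p) = h*p + 2 = 2 + h*p)
q = -1/2 (q = -1*1/2 = -1/2 ≈ -0.50000)
l(b) = 63/2 + 16*b**2 (l(b) = -1/2 + (-4)**2*(2 + b*b) = -1/2 + 16*(2 + b**2) = -1/2 + (32 + 16*b**2) = 63/2 + 16*b**2)
(-32352 + l(148)) + 8414 = (-32352 + (63/2 + 16*148**2)) + 8414 = (-32352 + (63/2 + 16*21904)) + 8414 = (-32352 + (63/2 + 350464)) + 8414 = (-32352 + 700991/2) + 8414 = 636287/2 + 8414 = 653115/2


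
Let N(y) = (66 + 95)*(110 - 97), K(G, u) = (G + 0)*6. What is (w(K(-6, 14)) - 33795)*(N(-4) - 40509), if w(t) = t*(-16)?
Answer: 1276141104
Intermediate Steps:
K(G, u) = 6*G (K(G, u) = G*6 = 6*G)
N(y) = 2093 (N(y) = 161*13 = 2093)
w(t) = -16*t
(w(K(-6, 14)) - 33795)*(N(-4) - 40509) = (-96*(-6) - 33795)*(2093 - 40509) = (-16*(-36) - 33795)*(-38416) = (576 - 33795)*(-38416) = -33219*(-38416) = 1276141104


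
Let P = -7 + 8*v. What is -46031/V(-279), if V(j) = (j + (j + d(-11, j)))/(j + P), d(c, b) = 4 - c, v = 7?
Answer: -10587130/543 ≈ -19497.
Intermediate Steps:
P = 49 (P = -7 + 8*7 = -7 + 56 = 49)
V(j) = (15 + 2*j)/(49 + j) (V(j) = (j + (j + (4 - 1*(-11))))/(j + 49) = (j + (j + (4 + 11)))/(49 + j) = (j + (j + 15))/(49 + j) = (j + (15 + j))/(49 + j) = (15 + 2*j)/(49 + j))
-46031/V(-279) = -46031*(49 - 279)/(15 + 2*(-279)) = -46031*(-230/(15 - 558)) = -46031/((-1/230*(-543))) = -46031/543/230 = -46031*230/543 = -10587130/543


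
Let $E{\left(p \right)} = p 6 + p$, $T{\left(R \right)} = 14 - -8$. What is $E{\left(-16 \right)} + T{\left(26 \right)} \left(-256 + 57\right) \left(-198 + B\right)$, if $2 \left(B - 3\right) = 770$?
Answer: $-831932$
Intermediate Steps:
$B = 388$ ($B = 3 + \frac{1}{2} \cdot 770 = 3 + 385 = 388$)
$T{\left(R \right)} = 22$ ($T{\left(R \right)} = 14 + 8 = 22$)
$E{\left(p \right)} = 7 p$ ($E{\left(p \right)} = 6 p + p = 7 p$)
$E{\left(-16 \right)} + T{\left(26 \right)} \left(-256 + 57\right) \left(-198 + B\right) = 7 \left(-16\right) + 22 \left(-256 + 57\right) \left(-198 + 388\right) = -112 + 22 \left(\left(-199\right) 190\right) = -112 + 22 \left(-37810\right) = -112 - 831820 = -831932$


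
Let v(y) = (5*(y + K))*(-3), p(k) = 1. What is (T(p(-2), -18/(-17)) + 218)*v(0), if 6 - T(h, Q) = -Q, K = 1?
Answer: -57390/17 ≈ -3375.9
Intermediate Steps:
T(h, Q) = 6 + Q (T(h, Q) = 6 - (-1)*Q = 6 + Q)
v(y) = -15 - 15*y (v(y) = (5*(y + 1))*(-3) = (5*(1 + y))*(-3) = (5 + 5*y)*(-3) = -15 - 15*y)
(T(p(-2), -18/(-17)) + 218)*v(0) = ((6 - 18/(-17)) + 218)*(-15 - 15*0) = ((6 - 18*(-1/17)) + 218)*(-15 + 0) = ((6 + 18/17) + 218)*(-15) = (120/17 + 218)*(-15) = (3826/17)*(-15) = -57390/17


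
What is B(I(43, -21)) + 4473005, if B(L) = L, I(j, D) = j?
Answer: 4473048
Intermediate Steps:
B(I(43, -21)) + 4473005 = 43 + 4473005 = 4473048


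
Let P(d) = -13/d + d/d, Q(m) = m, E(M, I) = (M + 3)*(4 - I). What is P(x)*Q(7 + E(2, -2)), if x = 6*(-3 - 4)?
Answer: 2035/42 ≈ 48.452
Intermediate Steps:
E(M, I) = (3 + M)*(4 - I)
x = -42 (x = 6*(-7) = -42)
P(d) = 1 - 13/d (P(d) = -13/d + 1 = 1 - 13/d)
P(x)*Q(7 + E(2, -2)) = ((-13 - 42)/(-42))*(7 + (12 - 3*(-2) + 4*2 - 1*(-2)*2)) = (-1/42*(-55))*(7 + (12 + 6 + 8 + 4)) = 55*(7 + 30)/42 = (55/42)*37 = 2035/42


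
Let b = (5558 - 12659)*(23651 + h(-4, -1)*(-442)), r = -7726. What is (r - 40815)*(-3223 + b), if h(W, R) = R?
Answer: 8304763968256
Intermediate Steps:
b = -171084393 (b = (5558 - 12659)*(23651 - 1*(-442)) = -7101*(23651 + 442) = -7101*24093 = -171084393)
(r - 40815)*(-3223 + b) = (-7726 - 40815)*(-3223 - 171084393) = -48541*(-171087616) = 8304763968256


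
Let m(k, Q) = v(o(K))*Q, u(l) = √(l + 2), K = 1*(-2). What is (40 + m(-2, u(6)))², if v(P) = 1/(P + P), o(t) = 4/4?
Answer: (40 + √2)² ≈ 1715.1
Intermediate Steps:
K = -2
o(t) = 1 (o(t) = 4*(¼) = 1)
u(l) = √(2 + l)
v(P) = 1/(2*P)
m(k, Q) = Q/2 (m(k, Q) = ((½)/1)*Q = ((½)*1)*Q = Q/2)
(40 + m(-2, u(6)))² = (40 + √(2 + 6)/2)² = (40 + √8/2)² = (40 + (2*√2)/2)² = (40 + √2)²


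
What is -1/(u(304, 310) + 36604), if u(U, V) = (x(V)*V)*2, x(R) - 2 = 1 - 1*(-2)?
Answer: -1/39704 ≈ -2.5186e-5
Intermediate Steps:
x(R) = 5 (x(R) = 2 + (1 - 1*(-2)) = 2 + (1 + 2) = 2 + 3 = 5)
u(U, V) = 10*V (u(U, V) = (5*V)*2 = 10*V)
-1/(u(304, 310) + 36604) = -1/(10*310 + 36604) = -1/(3100 + 36604) = -1/39704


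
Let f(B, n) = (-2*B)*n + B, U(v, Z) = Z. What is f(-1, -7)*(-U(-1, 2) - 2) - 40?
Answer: 20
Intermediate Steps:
f(B, n) = B - 2*B*n (f(B, n) = -2*B*n + B = B - 2*B*n)
f(-1, -7)*(-U(-1, 2) - 2) - 40 = (-(1 - 2*(-7)))*(-1*2 - 2) - 40 = (-(1 + 14))*(-2 - 2) - 40 = -1*15*(-4) - 40 = -15*(-4) - 40 = 60 - 40 = 20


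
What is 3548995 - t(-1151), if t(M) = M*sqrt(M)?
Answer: 3548995 + 1151*I*sqrt(1151) ≈ 3.549e+6 + 39049.0*I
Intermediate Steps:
t(M) = M**(3/2)
3548995 - t(-1151) = 3548995 - (-1151)**(3/2) = 3548995 - (-1151)*I*sqrt(1151) = 3548995 + 1151*I*sqrt(1151)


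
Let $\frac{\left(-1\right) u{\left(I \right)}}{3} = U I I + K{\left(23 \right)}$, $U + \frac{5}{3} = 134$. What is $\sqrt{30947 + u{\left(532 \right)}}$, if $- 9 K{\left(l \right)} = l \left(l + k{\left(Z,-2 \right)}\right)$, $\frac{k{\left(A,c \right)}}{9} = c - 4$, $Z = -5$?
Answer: $\frac{4 i \sqrt{63185523}}{3} \approx 10599.0 i$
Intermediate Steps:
$U = \frac{397}{3}$ ($U = - \frac{5}{3} + 134 = \frac{397}{3} \approx 132.33$)
$k{\left(A,c \right)} = -36 + 9 c$ ($k{\left(A,c \right)} = 9 \left(c - 4\right) = 9 \left(-4 + c\right) = -36 + 9 c$)
$K{\left(l \right)} = - \frac{l \left(-54 + l\right)}{9}$ ($K{\left(l \right)} = - \frac{l \left(l + \left(-36 + 9 \left(-2\right)\right)\right)}{9} = - \frac{l \left(l - 54\right)}{9} = - \frac{l \left(-54 + l\right)}{9}$)
$u{\left(I \right)} = - \frac{713}{3} - 397 I^{2}$ ($u{\left(I \right)} = - 3 \left(\frac{397 I}{3} I + \frac{1}{9} \cdot 23 \left(54 - 23\right)\right) = - 3 \left(\frac{397 I^{2}}{3} + \frac{1}{9} \cdot 23 \left(54 - 23\right)\right) = - 3 \left(\frac{397 I^{2}}{3} + \frac{1}{9} \cdot 23 \cdot 31\right) = - 3 \left(\frac{397 I^{2}}{3} + \frac{713}{9}\right) = - 3 \left(\frac{713}{9} + \frac{397 I^{2}}{3}\right) = - \frac{713}{3} - 397 I^{2}$)
$\sqrt{30947 + u{\left(532 \right)}} = \sqrt{30947 - \left(\frac{713}{3} + 397 \cdot 532^{2}\right)} = \sqrt{30947 - \frac{337082297}{3}} = \sqrt{- \frac{336989456}{3}} = \frac{4 i \sqrt{63185523}}{3}$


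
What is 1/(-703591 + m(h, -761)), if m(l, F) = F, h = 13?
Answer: -1/704352 ≈ -1.4197e-6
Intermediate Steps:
1/(-703591 + m(h, -761)) = 1/(-703591 - 761) = 1/(-704352) = -1/704352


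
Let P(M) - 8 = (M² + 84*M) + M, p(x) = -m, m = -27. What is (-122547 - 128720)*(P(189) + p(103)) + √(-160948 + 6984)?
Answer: -13020907207 + 2*I*√38491 ≈ -1.3021e+10 + 392.38*I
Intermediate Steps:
p(x) = 27 (p(x) = -1*(-27) = 27)
P(M) = 8 + M² + 85*M (P(M) = 8 + ((M² + 84*M) + M) = 8 + (M² + 85*M) = 8 + M² + 85*M)
(-122547 - 128720)*(P(189) + p(103)) + √(-160948 + 6984) = (-122547 - 128720)*((8 + 189² + 85*189) + 27) + √(-160948 + 6984) = -251267*((8 + 35721 + 16065) + 27) + √(-153964) = -251267*(51794 + 27) + 2*I*√38491 = -251267*51821 + 2*I*√38491 = -13020907207 + 2*I*√38491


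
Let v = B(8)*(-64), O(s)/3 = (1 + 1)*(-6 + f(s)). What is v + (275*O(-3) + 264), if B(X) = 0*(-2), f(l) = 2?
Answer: -6336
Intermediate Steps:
O(s) = -24 (O(s) = 3*((1 + 1)*(-6 + 2)) = 3*(2*(-4)) = 3*(-8) = -24)
B(X) = 0
v = 0 (v = 0*(-64) = 0)
v + (275*O(-3) + 264) = 0 + (275*(-24) + 264) = 0 + (-6600 + 264) = 0 - 6336 = -6336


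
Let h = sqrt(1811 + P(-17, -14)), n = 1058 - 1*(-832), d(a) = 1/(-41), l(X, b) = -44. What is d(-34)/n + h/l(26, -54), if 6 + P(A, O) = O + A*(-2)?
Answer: -1/77490 - 5*sqrt(73)/44 ≈ -0.97092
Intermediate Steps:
P(A, O) = -6 + O - 2*A (P(A, O) = -6 + (O + A*(-2)) = -6 + (O - 2*A) = -6 + O - 2*A)
d(a) = -1/41
n = 1890 (n = 1058 + 832 = 1890)
h = 5*sqrt(73) (h = sqrt(1811 + (-6 - 14 - 2*(-17))) = sqrt(1811 + (-6 - 14 + 34)) = sqrt(1811 + 14) = sqrt(1825) = 5*sqrt(73) ≈ 42.720)
d(-34)/n + h/l(26, -54) = -1/41/1890 + (5*sqrt(73))/(-44) = -1/41*1/1890 + (5*sqrt(73))*(-1/44) = -1/77490 - 5*sqrt(73)/44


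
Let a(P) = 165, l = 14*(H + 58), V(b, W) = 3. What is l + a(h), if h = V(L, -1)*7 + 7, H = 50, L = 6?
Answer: 1677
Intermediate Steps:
h = 28 (h = 3*7 + 7 = 21 + 7 = 28)
l = 1512 (l = 14*(50 + 58) = 14*108 = 1512)
l + a(h) = 1512 + 165 = 1677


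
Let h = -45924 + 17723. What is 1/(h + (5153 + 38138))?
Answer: 1/15090 ≈ 6.6269e-5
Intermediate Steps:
h = -28201
1/(h + (5153 + 38138)) = 1/(-28201 + (5153 + 38138)) = 1/(-28201 + 43291) = 1/15090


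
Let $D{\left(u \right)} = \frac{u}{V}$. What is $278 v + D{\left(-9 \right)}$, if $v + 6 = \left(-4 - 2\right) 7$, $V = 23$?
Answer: $- \frac{306921}{23} \approx -13344.0$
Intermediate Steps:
$v = -48$ ($v = -6 + \left(-4 - 2\right) 7 = -6 - 42 = -48$)
$D{\left(u \right)} = \frac{u}{23}$
$278 v + D{\left(-9 \right)} = 278 \left(-48\right) + \frac{1}{23} \left(-9\right) = -13344 - \frac{9}{23} = - \frac{306921}{23}$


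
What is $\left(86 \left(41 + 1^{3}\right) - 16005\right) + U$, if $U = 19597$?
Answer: $7204$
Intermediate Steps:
$\left(86 \left(41 + 1^{3}\right) - 16005\right) + U = \left(86 \left(41 + 1^{3}\right) - 16005\right) + 19597 = \left(86 \left(41 + 1\right) - 16005\right) + 19597 = \left(86 \cdot 42 - 16005\right) + 19597 = \left(3612 - 16005\right) + 19597 = -12393 + 19597 = 7204$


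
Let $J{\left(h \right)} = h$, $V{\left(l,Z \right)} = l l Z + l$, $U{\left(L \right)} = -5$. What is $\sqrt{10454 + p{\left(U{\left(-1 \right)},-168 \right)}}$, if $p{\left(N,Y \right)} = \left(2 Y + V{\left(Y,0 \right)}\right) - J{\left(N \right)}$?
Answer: $\sqrt{9955} \approx 99.775$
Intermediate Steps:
$V{\left(l,Z \right)} = l + Z l^{2}$ ($V{\left(l,Z \right)} = l^{2} Z + l = Z l^{2} + l = l + Z l^{2}$)
$p{\left(N,Y \right)} = - N + 3 Y$ ($p{\left(N,Y \right)} = \left(2 Y + Y \left(1 + 0 Y\right)\right) - N = \left(2 Y + Y \left(1 + 0\right)\right) - N = \left(2 Y + Y 1\right) - N = \left(2 Y + Y\right) - N = 3 Y - N = - N + 3 Y$)
$\sqrt{10454 + p{\left(U{\left(-1 \right)},-168 \right)}} = \sqrt{10454 + \left(\left(-1\right) \left(-5\right) + 3 \left(-168\right)\right)} = \sqrt{10454 + \left(5 - 504\right)} = \sqrt{10454 - 499} = \sqrt{9955}$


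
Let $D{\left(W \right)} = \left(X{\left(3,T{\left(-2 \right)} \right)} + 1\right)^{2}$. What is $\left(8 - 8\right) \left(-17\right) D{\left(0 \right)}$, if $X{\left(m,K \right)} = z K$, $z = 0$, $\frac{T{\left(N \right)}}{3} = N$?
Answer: $0$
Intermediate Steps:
$T{\left(N \right)} = 3 N$
$X{\left(m,K \right)} = 0$ ($X{\left(m,K \right)} = 0 K = 0$)
$D{\left(W \right)} = 1$ ($D{\left(W \right)} = \left(0 + 1\right)^{2} = 1^{2} = 1$)
$\left(8 - 8\right) \left(-17\right) D{\left(0 \right)} = \left(8 - 8\right) \left(-17\right) 1 = 0 \left(-17\right) 1 = 0 \cdot 1 = 0$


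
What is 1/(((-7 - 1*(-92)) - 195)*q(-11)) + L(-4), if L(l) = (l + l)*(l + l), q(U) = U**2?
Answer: 851839/13310 ≈ 64.000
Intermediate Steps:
L(l) = 4*l**2 (L(l) = (2*l)*(2*l) = 4*l**2)
1/(((-7 - 1*(-92)) - 195)*q(-11)) + L(-4) = 1/(((-7 - 1*(-92)) - 195)*((-11)**2)) + 4*(-4)**2 = 1/(((-7 + 92) - 195)*121) + 4*16 = (1/121)/(85 - 195) + 64 = (1/121)/(-110) + 64 = -1/110*1/121 + 64 = -1/13310 + 64 = 851839/13310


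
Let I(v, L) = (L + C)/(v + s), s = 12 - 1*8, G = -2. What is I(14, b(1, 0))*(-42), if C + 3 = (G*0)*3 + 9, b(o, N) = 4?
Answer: -70/3 ≈ -23.333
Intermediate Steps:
s = 4 (s = 12 - 8 = 4)
C = 6 (C = -3 + (-2*0*3 + 9) = -3 + (0*3 + 9) = -3 + (0 + 9) = -3 + 9 = 6)
I(v, L) = (6 + L)/(4 + v) (I(v, L) = (L + 6)/(v + 4) = (6 + L)/(4 + v))
I(14, b(1, 0))*(-42) = ((6 + 4)/(4 + 14))*(-42) = (10/18)*(-42) = ((1/18)*10)*(-42) = (5/9)*(-42) = -70/3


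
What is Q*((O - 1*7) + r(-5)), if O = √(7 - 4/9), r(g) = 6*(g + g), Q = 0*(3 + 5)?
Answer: 0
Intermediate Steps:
Q = 0 (Q = 0*8 = 0)
r(g) = 12*g (r(g) = 6*(2*g) = 12*g)
O = √59/3 (O = √(7 - 4*⅑) = √(7 - 4/9) = √(59/9) = √59/3 ≈ 2.5604)
Q*((O - 1*7) + r(-5)) = 0*((√59/3 - 1*7) + 12*(-5)) = 0*((√59/3 - 7) - 60) = 0*((-7 + √59/3) - 60) = 0*(-67 + √59/3) = 0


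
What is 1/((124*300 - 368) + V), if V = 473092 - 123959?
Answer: 1/385965 ≈ 2.5909e-6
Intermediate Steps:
V = 349133
1/((124*300 - 368) + V) = 1/((124*300 - 368) + 349133) = 1/((37200 - 368) + 349133) = 1/(36832 + 349133) = 1/385965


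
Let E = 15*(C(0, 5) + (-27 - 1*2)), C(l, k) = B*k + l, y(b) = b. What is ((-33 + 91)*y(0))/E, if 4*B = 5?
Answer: 0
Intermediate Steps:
B = 5/4 (B = (¼)*5 = 5/4 ≈ 1.2500)
C(l, k) = l + 5*k/4 (C(l, k) = 5*k/4 + l = l + 5*k/4)
E = -1365/4 (E = 15*((0 + (5/4)*5) + (-27 - 1*2)) = 15*((0 + 25/4) + (-27 - 2)) = 15*(25/4 - 29) = 15*(-91/4) = -1365/4 ≈ -341.25)
((-33 + 91)*y(0))/E = ((-33 + 91)*0)/(-1365/4) = (58*0)*(-4/1365) = 0*(-4/1365) = 0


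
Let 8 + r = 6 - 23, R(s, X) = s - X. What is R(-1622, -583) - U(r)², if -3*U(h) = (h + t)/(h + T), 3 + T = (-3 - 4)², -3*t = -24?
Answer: -4124080/3969 ≈ -1039.1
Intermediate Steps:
t = 8 (t = -⅓*(-24) = 8)
r = -25 (r = -8 + (6 - 23) = -8 - 17 = -25)
T = 46 (T = -3 + (-3 - 4)² = -3 + (-7)² = -3 + 49 = 46)
U(h) = -(8 + h)/(3*(46 + h)) (U(h) = -(h + 8)/(3*(h + 46)) = -(8 + h)/(3*(46 + h)))
R(-1622, -583) - U(r)² = (-1622 - 1*(-583)) - ((-8 - 1*(-25))/(3*(46 - 25)))² = (-1622 + 583) - ((⅓)*(-8 + 25)/21)² = -1039 - ((⅓)*(1/21)*17)² = -1039 - (17/63)² = -1039 - 1*289/3969 = -1039 - 289/3969 = -4124080/3969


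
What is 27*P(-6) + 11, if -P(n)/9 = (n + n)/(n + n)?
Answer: -232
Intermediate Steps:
P(n) = -9 (P(n) = -9*(n + n)/(n + n) = -9*2*n/(2*n) = -9*2*n*1/(2*n) = -9*1 = -9)
27*P(-6) + 11 = 27*(-9) + 11 = -243 + 11 = -232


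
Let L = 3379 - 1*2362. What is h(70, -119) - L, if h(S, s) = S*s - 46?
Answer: -9393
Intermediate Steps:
L = 1017 (L = 3379 - 2362 = 1017)
h(S, s) = -46 + S*s
h(70, -119) - L = (-46 + 70*(-119)) - 1*1017 = (-46 - 8330) - 1017 = -8376 - 1017 = -9393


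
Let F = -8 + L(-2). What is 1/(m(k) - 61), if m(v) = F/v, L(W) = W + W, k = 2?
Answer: -1/67 ≈ -0.014925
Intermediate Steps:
L(W) = 2*W
F = -12 (F = -8 + 2*(-2) = -8 - 4 = -12)
m(v) = -12/v
1/(m(k) - 61) = 1/(-12/2 - 61) = 1/(-12*½ - 61) = 1/(-6 - 61) = 1/(-67) = -1/67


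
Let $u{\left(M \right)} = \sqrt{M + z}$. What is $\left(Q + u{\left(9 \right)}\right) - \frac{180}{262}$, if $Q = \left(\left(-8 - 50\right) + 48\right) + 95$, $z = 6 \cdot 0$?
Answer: $\frac{11438}{131} \approx 87.313$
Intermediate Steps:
$z = 0$
$u{\left(M \right)} = \sqrt{M}$ ($u{\left(M \right)} = \sqrt{M + 0} = \sqrt{M}$)
$Q = 85$ ($Q = \left(\left(-8 - 50\right) + 48\right) + 95 = \left(-58 + 48\right) + 95 = -10 + 95 = 85$)
$\left(Q + u{\left(9 \right)}\right) - \frac{180}{262} = \left(85 + \sqrt{9}\right) - \frac{180}{262} = \left(85 + 3\right) - \frac{90}{131} = 88 - \frac{90}{131} = \frac{11438}{131}$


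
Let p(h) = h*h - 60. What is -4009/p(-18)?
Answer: -4009/264 ≈ -15.186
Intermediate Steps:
p(h) = -60 + h² (p(h) = h² - 60 = -60 + h²)
-4009/p(-18) = -4009/(-60 + (-18)²) = -4009/(-60 + 324) = -4009/264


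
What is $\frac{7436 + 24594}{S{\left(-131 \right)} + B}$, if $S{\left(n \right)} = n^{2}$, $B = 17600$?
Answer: $\frac{32030}{34761} \approx 0.92144$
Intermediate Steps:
$\frac{7436 + 24594}{S{\left(-131 \right)} + B} = \frac{7436 + 24594}{\left(-131\right)^{2} + 17600} = \frac{32030}{17161 + 17600} = \frac{32030}{34761}$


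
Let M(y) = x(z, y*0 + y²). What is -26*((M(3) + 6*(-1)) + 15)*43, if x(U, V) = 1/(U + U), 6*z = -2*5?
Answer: -48633/5 ≈ -9726.6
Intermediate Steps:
z = -5/3 (z = (-2*5)/6 = (⅙)*(-10) = -5/3 ≈ -1.6667)
x(U, V) = 1/(2*U)
M(y) = -3/10 (M(y) = 1/(2*(-5/3)) = (½)*(-⅗) = -3/10)
-26*((M(3) + 6*(-1)) + 15)*43 = -26*((-3/10 + 6*(-1)) + 15)*43 = -26*((-3/10 - 6) + 15)*43 = -26*(-63/10 + 15)*43 = -26*87/10*43 = -1131/5*43 = -48633/5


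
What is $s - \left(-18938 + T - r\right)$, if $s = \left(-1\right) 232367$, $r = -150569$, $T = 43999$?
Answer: $-407997$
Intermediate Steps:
$s = -232367$
$s - \left(-18938 + T - r\right) = -232367 + \left(\left(-150569 + 18204\right) + \left(734 - 43999\right)\right) = -232367 + \left(-132365 + \left(734 - 43999\right)\right) = -232367 - 175630 = -407997$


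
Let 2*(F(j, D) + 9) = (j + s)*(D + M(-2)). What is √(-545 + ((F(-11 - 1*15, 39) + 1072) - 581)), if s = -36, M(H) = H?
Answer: 11*I*√10 ≈ 34.785*I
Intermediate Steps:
F(j, D) = -9 + (-36 + j)*(-2 + D)/2 (F(j, D) = -9 + ((j - 36)*(D - 2))/2 = -9 + ((-36 + j)*(-2 + D))/2 = -9 + (-36 + j)*(-2 + D)/2)
√(-545 + ((F(-11 - 1*15, 39) + 1072) - 581)) = √(-545 + (((27 - (-11 - 1*15) - 18*39 + (½)*39*(-11 - 1*15)) + 1072) - 581)) = √(-545 + (((27 - (-11 - 15) - 702 + (½)*39*(-11 - 15)) + 1072) - 581)) = √(-545 + (((27 - 1*(-26) - 702 + (½)*39*(-26)) + 1072) - 581)) = √(-545 + (((27 + 26 - 702 - 507) + 1072) - 581)) = √(-545 + ((-1156 + 1072) - 581)) = √(-545 + (-84 - 581)) = √(-545 - 665) = √(-1210) = 11*I*√10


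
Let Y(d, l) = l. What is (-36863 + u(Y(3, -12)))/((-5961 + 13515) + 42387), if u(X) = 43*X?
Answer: -37379/49941 ≈ -0.74846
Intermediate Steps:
(-36863 + u(Y(3, -12)))/((-5961 + 13515) + 42387) = (-36863 + 43*(-12))/((-5961 + 13515) + 42387) = (-36863 - 516)/(7554 + 42387) = -37379/49941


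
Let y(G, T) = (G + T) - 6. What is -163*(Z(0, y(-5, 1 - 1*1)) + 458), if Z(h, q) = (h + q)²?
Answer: -94377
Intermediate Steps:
y(G, T) = -6 + G + T
-163*(Z(0, y(-5, 1 - 1*1)) + 458) = -163*((0 + (-6 - 5 + (1 - 1*1)))² + 458) = -163*((0 + (-6 - 5 + (1 - 1)))² + 458) = -163*((0 + (-6 - 5 + 0))² + 458) = -163*((0 - 11)² + 458) = -163*((-11)² + 458) = -163*(121 + 458) = -163*579 = -94377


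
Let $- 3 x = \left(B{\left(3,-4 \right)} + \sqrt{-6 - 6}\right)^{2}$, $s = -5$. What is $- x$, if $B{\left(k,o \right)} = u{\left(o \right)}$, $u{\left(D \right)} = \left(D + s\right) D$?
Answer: $428 + 48 i \sqrt{3} \approx 428.0 + 83.138 i$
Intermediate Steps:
$u{\left(D \right)} = D \left(-5 + D\right)$ ($u{\left(D \right)} = \left(D - 5\right) D = \left(-5 + D\right) D = D \left(-5 + D\right)$)
$B{\left(k,o \right)} = o \left(-5 + o\right)$
$x = - \frac{\left(36 + 2 i \sqrt{3}\right)^{2}}{3}$ ($x = - \frac{\left(- 4 \left(-5 - 4\right) + \sqrt{-6 - 6}\right)^{2}}{3} = - \frac{\left(\left(-4\right) \left(-9\right) + \sqrt{-12}\right)^{2}}{3} = - \frac{\left(36 + 2 i \sqrt{3}\right)^{2}}{3} \approx -428.0 - 83.138 i$)
$- x = - (-428 - 48 i \sqrt{3}) = 428 + 48 i \sqrt{3}$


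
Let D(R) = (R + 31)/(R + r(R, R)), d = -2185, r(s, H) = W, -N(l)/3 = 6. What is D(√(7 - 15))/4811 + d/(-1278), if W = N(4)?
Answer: 436161590/255161007 - 49*I*√2/798626 ≈ 1.7094 - 8.677e-5*I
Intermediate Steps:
N(l) = -18 (N(l) = -3*6 = -18)
W = -18
r(s, H) = -18
D(R) = (31 + R)/(-18 + R) (D(R) = (R + 31)/(R - 18) = (31 + R)/(-18 + R))
D(√(7 - 15))/4811 + d/(-1278) = ((31 + √(7 - 15))/(-18 + √(7 - 15)))/4811 - 2185/(-1278) = ((31 + √(-8))/(-18 + √(-8)))*(1/4811) - 2185*(-1/1278) = ((31 + 2*I*√2)/(-18 + 2*I*√2))*(1/4811) + 2185/1278 = (31 + 2*I*√2)/(4811*(-18 + 2*I*√2)) + 2185/1278 = 2185/1278 + (31 + 2*I*√2)/(4811*(-18 + 2*I*√2))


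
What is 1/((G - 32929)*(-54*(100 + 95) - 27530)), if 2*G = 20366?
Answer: 1/865712760 ≈ 1.1551e-9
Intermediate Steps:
G = 10183 (G = (½)*20366 = 10183)
1/((G - 32929)*(-54*(100 + 95) - 27530)) = 1/((10183 - 32929)*(-54*(100 + 95) - 27530)) = 1/(-22746*(-54*195 - 27530)) = 1/(-22746*(-10530 - 27530)) = 1/(-22746*(-38060)) = 1/865712760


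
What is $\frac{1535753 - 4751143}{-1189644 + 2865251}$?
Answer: $- \frac{3215390}{1675607} \approx -1.9189$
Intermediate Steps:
$\frac{1535753 - 4751143}{-1189644 + 2865251} = - \frac{3215390}{1675607}$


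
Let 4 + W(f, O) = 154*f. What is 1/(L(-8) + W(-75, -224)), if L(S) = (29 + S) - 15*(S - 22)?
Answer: -1/11083 ≈ -9.0228e-5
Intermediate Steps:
W(f, O) = -4 + 154*f
L(S) = 359 - 14*S (L(S) = (29 + S) - 15*(-22 + S) = (29 + S) + (330 - 15*S) = 359 - 14*S)
1/(L(-8) + W(-75, -224)) = 1/((359 - 14*(-8)) + (-4 + 154*(-75))) = 1/((359 + 112) + (-4 - 11550)) = 1/(471 - 11554) = 1/(-11083) = -1/11083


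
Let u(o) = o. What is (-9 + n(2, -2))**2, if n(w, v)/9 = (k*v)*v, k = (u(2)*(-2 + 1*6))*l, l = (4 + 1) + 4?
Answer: 6671889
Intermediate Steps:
l = 9 (l = 5 + 4 = 9)
k = 72 (k = (2*(-2 + 1*6))*9 = (2*(-2 + 6))*9 = (2*4)*9 = 8*9 = 72)
n(w, v) = 648*v**2 (n(w, v) = 9*((72*v)*v) = 9*(72*v**2) = 648*v**2)
(-9 + n(2, -2))**2 = (-9 + 648*(-2)**2)**2 = (-9 + 648*4)**2 = (-9 + 2592)**2 = 2583**2 = 6671889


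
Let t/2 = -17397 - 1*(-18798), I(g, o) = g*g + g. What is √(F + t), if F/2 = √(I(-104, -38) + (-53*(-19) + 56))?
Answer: √(2802 + 10*√471) ≈ 54.946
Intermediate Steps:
I(g, o) = g + g² (I(g, o) = g² + g = g + g²)
F = 10*√471 (F = 2*√(-104*(1 - 104) + (-53*(-19) + 56)) = 2*√(-104*(-103) + (1007 + 56)) = 2*√(10712 + 1063) = 2*√11775 = 2*(5*√471) = 10*√471 ≈ 217.03)
t = 2802 (t = 2*(-17397 - 1*(-18798)) = 2*(-17397 + 18798) = 2*1401 = 2802)
√(F + t) = √(10*√471 + 2802) = √(2802 + 10*√471)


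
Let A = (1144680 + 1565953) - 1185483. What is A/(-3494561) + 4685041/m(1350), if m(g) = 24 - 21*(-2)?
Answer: 16372060902101/230641026 ≈ 70985.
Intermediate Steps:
m(g) = 66 (m(g) = 24 + 42 = 66)
A = 1525150 (A = 2710633 - 1185483 = 1525150)
A/(-3494561) + 4685041/m(1350) = 1525150/(-3494561) + 4685041/66 = 1525150*(-1/3494561) + 4685041*(1/66) = -1525150/3494561 + 4685041/66 = 16372060902101/230641026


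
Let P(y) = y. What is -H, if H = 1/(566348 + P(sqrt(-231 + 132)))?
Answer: I/(-566348*I + 3*sqrt(11)) ≈ -1.7657e-6 + 3.1021e-11*I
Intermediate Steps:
H = 1/(566348 + 3*I*sqrt(11)) (H = 1/(566348 + sqrt(-231 + 132)) = 1/(566348 + sqrt(-99)) = 1/(566348 + 3*I*sqrt(11)) ≈ 1.7657e-6 - 3.1e-11*I)
-H = -(566348/320750057203 - 3*I*sqrt(11)/320750057203) = -566348/320750057203 + 3*I*sqrt(11)/320750057203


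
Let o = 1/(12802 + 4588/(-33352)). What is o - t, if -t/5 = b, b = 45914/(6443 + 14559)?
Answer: 12252459877603/1120896996429 ≈ 10.931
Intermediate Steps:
b = 22957/10501 (b = 45914/21002 = 45914*(1/21002) = 22957/10501 ≈ 2.1862)
t = -114785/10501 (t = -5*22957/10501 = -114785/10501 ≈ -10.931)
o = 8338/106741929 (o = 1/(12802 + 4588*(-1/33352)) = 1/(12802 - 1147/8338) = 1/(106741929/8338) = 8338/106741929 ≈ 7.8114e-5)
o - t = 8338/106741929 - 1*(-114785/10501) = 8338/106741929 + 114785/10501 = 12252459877603/1120896996429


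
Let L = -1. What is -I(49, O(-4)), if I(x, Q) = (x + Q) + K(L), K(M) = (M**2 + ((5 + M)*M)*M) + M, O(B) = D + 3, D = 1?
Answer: -57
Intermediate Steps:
O(B) = 4 (O(B) = 1 + 3 = 4)
K(M) = M + M**2 + M**2*(5 + M) (K(M) = (M**2 + (M*(5 + M))*M) + M = (M**2 + M**2*(5 + M)) + M = M + M**2 + M**2*(5 + M))
I(x, Q) = 4 + Q + x (I(x, Q) = (x + Q) - (1 + (-1)**2 + 6*(-1)) = (Q + x) - (1 + 1 - 6) = (Q + x) - 1*(-4) = (Q + x) + 4 = 4 + Q + x)
-I(49, O(-4)) = -(4 + 4 + 49) = -1*57 = -57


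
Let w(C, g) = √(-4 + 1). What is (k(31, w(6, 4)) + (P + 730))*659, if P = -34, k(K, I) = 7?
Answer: 463277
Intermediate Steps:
w(C, g) = I*√3 (w(C, g) = √(-3) = I*√3)
(k(31, w(6, 4)) + (P + 730))*659 = (7 + (-34 + 730))*659 = (7 + 696)*659 = 703*659 = 463277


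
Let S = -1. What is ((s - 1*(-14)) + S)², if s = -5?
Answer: 64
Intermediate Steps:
((s - 1*(-14)) + S)² = ((-5 - 1*(-14)) - 1)² = ((-5 + 14) - 1)² = (9 - 1)² = 8² = 64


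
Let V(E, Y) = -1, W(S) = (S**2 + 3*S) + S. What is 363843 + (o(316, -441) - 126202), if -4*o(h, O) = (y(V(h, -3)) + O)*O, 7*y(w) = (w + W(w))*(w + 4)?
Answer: 755327/4 ≈ 1.8883e+5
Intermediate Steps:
W(S) = S**2 + 4*S
y(w) = (4 + w)*(w + w*(4 + w))/7 (y(w) = ((w + w*(4 + w))*(w + 4))/7 = ((w + w*(4 + w))*(4 + w))/7 = ((4 + w)*(w + w*(4 + w)))/7 = (4 + w)*(w + w*(4 + w))/7)
o(h, O) = -O*(-12/7 + O)/4 (o(h, O) = -((1/7)*(-1)*(20 + (-1)**2 + 9*(-1)) + O)*O/4 = -((1/7)*(-1)*(20 + 1 - 9) + O)*O/4 = -((1/7)*(-1)*12 + O)*O/4 = -(-12/7 + O)*O/4 = -O*(-12/7 + O)/4)
363843 + (o(316, -441) - 126202) = 363843 + ((1/28)*(-441)*(12 - 7*(-441)) - 126202) = 363843 + ((1/28)*(-441)*(12 + 3087) - 126202) = 363843 + ((1/28)*(-441)*3099 - 126202) = 363843 + (-195237/4 - 126202) = 363843 - 700045/4 = 755327/4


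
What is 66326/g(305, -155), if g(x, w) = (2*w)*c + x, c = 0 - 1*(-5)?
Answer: -66326/1245 ≈ -53.274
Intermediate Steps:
c = 5 (c = 0 + 5 = 5)
g(x, w) = x + 10*w (g(x, w) = (2*w)*5 + x = 10*w + x = x + 10*w)
66326/g(305, -155) = 66326/(305 + 10*(-155)) = 66326/(305 - 1550) = 66326/(-1245) = 66326*(-1/1245) = -66326/1245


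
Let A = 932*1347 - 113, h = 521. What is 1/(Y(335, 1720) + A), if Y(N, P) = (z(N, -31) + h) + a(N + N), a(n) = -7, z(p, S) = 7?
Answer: 1/1255812 ≈ 7.9630e-7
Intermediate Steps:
A = 1255291 (A = 1255404 - 113 = 1255291)
Y(N, P) = 521 (Y(N, P) = (7 + 521) - 7 = 528 - 7 = 521)
1/(Y(335, 1720) + A) = 1/(521 + 1255291) = 1/1255812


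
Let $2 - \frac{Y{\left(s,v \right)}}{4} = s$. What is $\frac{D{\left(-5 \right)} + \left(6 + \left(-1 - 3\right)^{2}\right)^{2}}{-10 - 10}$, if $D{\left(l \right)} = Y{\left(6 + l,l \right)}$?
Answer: $- \frac{122}{5} \approx -24.4$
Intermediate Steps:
$Y{\left(s,v \right)} = 8 - 4 s$
$D{\left(l \right)} = -16 - 4 l$ ($D{\left(l \right)} = 8 - 4 \left(6 + l\right) = 8 - \left(24 + 4 l\right) = -16 - 4 l$)
$\frac{D{\left(-5 \right)} + \left(6 + \left(-1 - 3\right)^{2}\right)^{2}}{-10 - 10} = \frac{\left(-16 - -20\right) + \left(6 + \left(-1 - 3\right)^{2}\right)^{2}}{-10 - 10} = \frac{\left(-16 + 20\right) + \left(6 + \left(-4\right)^{2}\right)^{2}}{-20} = - \frac{4 + \left(6 + 16\right)^{2}}{20} = - \frac{4 + 22^{2}}{20} = - \frac{4 + 484}{20} = \left(- \frac{1}{20}\right) 488 = - \frac{122}{5}$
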